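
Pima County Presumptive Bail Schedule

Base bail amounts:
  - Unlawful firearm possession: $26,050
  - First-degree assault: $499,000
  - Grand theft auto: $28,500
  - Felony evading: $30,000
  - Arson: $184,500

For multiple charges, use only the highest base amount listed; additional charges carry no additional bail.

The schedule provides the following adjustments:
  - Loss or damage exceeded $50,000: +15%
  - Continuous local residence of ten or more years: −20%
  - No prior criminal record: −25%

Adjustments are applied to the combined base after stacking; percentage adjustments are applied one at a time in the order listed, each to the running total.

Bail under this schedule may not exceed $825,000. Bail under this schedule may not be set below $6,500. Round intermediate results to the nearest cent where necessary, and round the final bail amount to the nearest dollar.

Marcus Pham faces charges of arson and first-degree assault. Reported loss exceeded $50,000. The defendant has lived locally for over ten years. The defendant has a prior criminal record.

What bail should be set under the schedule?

Base amounts from the schedule: arson $184,500; first-degree assault $499,000.
Stacking rule: use the highest base only. Highest is first-degree assault at $499,000. Combined base = $499,000.
Loss or damage exceeded $50,000 (+15%): $499,000 × 1.15 = $573,850.
Continuous local residence of ten or more years (−20%): $573,850 × 0.8 = $459,080.
$459,080 is within the $825,000 maximum.
$459,080 is at or above the $6,500 minimum.

$459,080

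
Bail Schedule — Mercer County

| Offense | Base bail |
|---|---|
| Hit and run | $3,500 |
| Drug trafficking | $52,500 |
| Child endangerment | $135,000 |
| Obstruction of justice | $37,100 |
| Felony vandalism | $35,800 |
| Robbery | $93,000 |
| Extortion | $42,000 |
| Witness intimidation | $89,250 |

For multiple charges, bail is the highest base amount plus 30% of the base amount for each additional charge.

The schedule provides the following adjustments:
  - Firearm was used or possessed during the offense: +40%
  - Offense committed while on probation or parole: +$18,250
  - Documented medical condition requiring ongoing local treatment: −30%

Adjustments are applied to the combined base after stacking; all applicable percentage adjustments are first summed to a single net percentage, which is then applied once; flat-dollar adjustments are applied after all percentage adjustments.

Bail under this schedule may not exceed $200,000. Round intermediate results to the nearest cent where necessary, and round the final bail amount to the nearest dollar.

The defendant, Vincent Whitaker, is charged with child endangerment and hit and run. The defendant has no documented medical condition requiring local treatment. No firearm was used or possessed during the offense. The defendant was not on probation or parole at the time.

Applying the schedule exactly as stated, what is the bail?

Base amounts from the schedule: child endangerment $135,000; hit and run $3,500.
Stacking rule: highest base plus 30% of each additional charge. Highest is child endangerment at $135,000. Additional: $3,500 × 30% = $1,050. Combined base = $135,000 + $1,050 = $136,050.
No adjustment factors apply to this defendant.
$136,050 is within the $200,000 maximum.

$136,050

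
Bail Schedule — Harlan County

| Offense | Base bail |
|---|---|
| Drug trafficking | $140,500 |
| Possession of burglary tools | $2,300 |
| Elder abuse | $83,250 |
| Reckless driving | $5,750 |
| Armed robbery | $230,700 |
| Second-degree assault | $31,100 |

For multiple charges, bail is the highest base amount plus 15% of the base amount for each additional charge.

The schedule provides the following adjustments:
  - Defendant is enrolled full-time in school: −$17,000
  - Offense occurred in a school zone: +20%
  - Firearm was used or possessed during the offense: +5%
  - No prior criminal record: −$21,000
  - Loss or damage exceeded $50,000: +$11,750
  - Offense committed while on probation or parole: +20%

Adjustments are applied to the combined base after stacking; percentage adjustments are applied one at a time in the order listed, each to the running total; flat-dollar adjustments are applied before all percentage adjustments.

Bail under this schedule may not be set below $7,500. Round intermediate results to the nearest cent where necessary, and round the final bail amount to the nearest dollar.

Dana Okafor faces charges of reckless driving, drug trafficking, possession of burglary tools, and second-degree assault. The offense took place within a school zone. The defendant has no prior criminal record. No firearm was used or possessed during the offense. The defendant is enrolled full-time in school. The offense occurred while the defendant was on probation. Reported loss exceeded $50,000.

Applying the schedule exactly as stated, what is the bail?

$172,976

Base amounts from the schedule: reckless driving $5,750; drug trafficking $140,500; possession of burglary tools $2,300; second-degree assault $31,100.
Stacking rule: highest base plus 15% of each additional charge. Highest is drug trafficking at $140,500. Additional: $5,750 × 15% = $862.50; $2,300 × 15% = $345; $31,100 × 15% = $4,665. Combined base = $140,500 + $5,872.50 = $146,372.50.
Defendant is enrolled full-time in school (−$17,000 flat): $146,372.50 − $17,000 = $129,372.50.
No prior criminal record (−$21,000 flat): $129,372.50 − $21,000 = $108,372.50.
Loss or damage exceeded $50,000 (+$11,750 flat): $108,372.50 + $11,750 = $120,122.50.
Offense occurred in a school zone (+20%): $120,122.50 × 1.2 = $144,147.
Offense committed while on probation or parole (+20%): $144,147 × 1.2 = $172,976.40.
$172,976.40 is at or above the $7,500 minimum.
Rounded to the nearest dollar: $172,976.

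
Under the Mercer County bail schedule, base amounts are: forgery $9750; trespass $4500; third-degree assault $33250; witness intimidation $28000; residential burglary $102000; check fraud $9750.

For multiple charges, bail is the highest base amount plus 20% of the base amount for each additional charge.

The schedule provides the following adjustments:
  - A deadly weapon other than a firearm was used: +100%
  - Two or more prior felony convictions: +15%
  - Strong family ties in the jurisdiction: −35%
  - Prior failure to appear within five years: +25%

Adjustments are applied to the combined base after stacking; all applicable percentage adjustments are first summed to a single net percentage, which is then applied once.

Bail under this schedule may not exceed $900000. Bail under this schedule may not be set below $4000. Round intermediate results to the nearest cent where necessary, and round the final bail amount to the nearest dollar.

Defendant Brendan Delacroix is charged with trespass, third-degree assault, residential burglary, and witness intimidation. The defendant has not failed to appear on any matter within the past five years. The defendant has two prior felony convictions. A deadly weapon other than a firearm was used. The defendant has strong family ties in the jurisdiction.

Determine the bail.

Base amounts from the schedule: trespass $4500; third-degree assault $33250; residential burglary $102000; witness intimidation $28000.
Stacking rule: highest base plus 20% of each additional charge. Highest is residential burglary at $102000. Additional: $4500 × 20% = $900; $33250 × 20% = $6650; $28000 × 20% = $5600. Combined base = $102000 + $13150 = $115150.
Net percentage adjustment: +100% +15% −35% = +80%. $115150 × 1.8 = $207270.
$207270 is within the $900000 maximum.
$207270 is at or above the $4000 minimum.

$207270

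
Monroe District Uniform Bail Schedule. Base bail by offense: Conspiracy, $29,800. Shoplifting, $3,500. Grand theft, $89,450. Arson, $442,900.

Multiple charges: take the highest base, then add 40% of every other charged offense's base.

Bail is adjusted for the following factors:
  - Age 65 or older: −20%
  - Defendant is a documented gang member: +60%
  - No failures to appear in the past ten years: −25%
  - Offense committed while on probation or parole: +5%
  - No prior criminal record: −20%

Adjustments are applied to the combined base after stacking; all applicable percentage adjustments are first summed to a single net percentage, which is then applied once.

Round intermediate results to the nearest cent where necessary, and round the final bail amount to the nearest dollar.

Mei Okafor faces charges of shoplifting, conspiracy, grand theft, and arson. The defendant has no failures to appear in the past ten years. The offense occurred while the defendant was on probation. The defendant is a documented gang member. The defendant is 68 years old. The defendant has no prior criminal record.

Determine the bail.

$492,000

Base amounts from the schedule: shoplifting $3,500; conspiracy $29,800; grand theft $89,450; arson $442,900.
Stacking rule: highest base plus 40% of each additional charge. Highest is arson at $442,900. Additional: $3,500 × 40% = $1,400; $29,800 × 40% = $11,920; $89,450 × 40% = $35,780. Combined base = $442,900 + $49,100 = $492,000.
Net percentage adjustment: −20% +60% −25% +5% −20% = +0%. $492,000 × 1 = $492,000.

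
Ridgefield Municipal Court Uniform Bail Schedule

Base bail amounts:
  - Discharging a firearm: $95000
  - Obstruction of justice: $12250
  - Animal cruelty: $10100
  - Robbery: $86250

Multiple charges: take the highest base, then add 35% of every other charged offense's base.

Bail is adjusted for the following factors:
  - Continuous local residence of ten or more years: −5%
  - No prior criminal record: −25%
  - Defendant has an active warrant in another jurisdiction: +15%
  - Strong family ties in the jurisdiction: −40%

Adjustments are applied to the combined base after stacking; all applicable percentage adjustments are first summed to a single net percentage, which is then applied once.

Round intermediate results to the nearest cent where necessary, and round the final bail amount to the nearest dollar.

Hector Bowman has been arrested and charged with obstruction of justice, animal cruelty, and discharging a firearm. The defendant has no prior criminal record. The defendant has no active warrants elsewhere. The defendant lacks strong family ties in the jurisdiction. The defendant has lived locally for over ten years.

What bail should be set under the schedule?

Base amounts from the schedule: obstruction of justice $12250; animal cruelty $10100; discharging a firearm $95000.
Stacking rule: highest base plus 35% of each additional charge. Highest is discharging a firearm at $95000. Additional: $12250 × 35% = $4287.50; $10100 × 35% = $3535. Combined base = $95000 + $7822.50 = $102822.50.
Net percentage adjustment: −5% −25% = −30%. $102822.50 × 0.7 = $71975.75.
Rounded to the nearest dollar: $71976.

$71976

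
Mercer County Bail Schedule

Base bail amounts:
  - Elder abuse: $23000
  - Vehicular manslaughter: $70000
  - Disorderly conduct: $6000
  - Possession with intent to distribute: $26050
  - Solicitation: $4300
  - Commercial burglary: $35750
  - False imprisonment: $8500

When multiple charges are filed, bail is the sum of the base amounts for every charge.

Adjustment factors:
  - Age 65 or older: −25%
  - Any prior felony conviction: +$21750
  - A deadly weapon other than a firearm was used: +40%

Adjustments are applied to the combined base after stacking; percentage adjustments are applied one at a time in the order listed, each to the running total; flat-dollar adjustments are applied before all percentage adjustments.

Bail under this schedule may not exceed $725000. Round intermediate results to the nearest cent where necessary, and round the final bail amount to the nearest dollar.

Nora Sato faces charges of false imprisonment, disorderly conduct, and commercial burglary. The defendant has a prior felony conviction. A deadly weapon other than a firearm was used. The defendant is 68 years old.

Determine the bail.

$75600

Base amounts from the schedule: false imprisonment $8500; disorderly conduct $6000; commercial burglary $35750.
Stacking rule: sum of all bases. $8500 + $6000 + $35750 = $50250.
Any prior felony conviction (+$21750 flat): $50250 + $21750 = $72000.
Age 65 or older (−25%): $72000 × 0.75 = $54000.
A deadly weapon other than a firearm was used (+40%): $54000 × 1.4 = $75600.
$75600 is within the $725000 maximum.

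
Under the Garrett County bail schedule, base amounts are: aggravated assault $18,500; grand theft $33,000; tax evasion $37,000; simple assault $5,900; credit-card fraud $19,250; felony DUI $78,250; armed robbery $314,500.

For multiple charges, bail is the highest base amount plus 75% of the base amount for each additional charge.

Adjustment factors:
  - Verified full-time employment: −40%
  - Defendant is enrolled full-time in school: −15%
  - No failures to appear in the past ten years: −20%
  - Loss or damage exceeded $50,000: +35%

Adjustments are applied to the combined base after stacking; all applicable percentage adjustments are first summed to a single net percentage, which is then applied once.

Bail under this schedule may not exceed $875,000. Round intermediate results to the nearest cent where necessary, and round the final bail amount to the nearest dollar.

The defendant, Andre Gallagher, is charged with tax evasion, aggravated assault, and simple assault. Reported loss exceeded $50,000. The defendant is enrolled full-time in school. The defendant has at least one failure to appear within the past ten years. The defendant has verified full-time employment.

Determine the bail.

Base amounts from the schedule: tax evasion $37,000; aggravated assault $18,500; simple assault $5,900.
Stacking rule: highest base plus 75% of each additional charge. Highest is tax evasion at $37,000. Additional: $18,500 × 75% = $13,875; $5,900 × 75% = $4,425. Combined base = $37,000 + $18,300 = $55,300.
Net percentage adjustment: −40% −15% +35% = −20%. $55,300 × 0.8 = $44,240.
$44,240 is within the $875,000 maximum.

$44,240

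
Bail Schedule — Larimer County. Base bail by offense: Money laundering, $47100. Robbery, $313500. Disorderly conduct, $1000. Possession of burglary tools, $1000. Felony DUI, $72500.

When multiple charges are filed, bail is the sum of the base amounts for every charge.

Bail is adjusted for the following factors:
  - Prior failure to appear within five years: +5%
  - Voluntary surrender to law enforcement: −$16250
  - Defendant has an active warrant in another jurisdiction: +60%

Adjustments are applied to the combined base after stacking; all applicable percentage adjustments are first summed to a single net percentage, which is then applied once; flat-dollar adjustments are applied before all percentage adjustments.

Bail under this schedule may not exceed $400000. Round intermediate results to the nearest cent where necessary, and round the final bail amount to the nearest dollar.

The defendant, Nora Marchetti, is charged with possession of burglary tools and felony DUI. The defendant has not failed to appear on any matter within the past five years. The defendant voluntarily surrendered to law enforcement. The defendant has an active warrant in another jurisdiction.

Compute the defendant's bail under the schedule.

$91600

Base amounts from the schedule: possession of burglary tools $1000; felony DUI $72500.
Stacking rule: sum of all bases. $1000 + $72500 = $73500.
Voluntary surrender to law enforcement (−$16250 flat): $73500 − $16250 = $57250.
Defendant has an active warrant in another jurisdiction (+60%): $57250 × 1.6 = $91600.
$91600 is within the $400000 maximum.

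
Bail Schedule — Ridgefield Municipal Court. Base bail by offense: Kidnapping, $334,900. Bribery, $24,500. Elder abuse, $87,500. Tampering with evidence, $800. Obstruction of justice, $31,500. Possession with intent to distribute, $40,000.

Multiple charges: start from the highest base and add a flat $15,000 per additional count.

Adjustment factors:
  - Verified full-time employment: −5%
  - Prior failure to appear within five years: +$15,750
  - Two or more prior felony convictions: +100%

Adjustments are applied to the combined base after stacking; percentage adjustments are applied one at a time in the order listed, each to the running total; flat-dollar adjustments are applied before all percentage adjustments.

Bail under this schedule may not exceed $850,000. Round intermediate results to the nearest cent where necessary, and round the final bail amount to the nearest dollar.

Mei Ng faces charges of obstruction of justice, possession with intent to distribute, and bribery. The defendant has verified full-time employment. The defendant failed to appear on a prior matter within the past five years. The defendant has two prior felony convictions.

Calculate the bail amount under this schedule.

Base amounts from the schedule: obstruction of justice $31,500; possession with intent to distribute $40,000; bribery $24,500.
Stacking rule: highest base plus $15,000 per additional charge. Highest is possession with intent to distribute at $40,000; 2 additional charges → +$30,000. Combined base = $70,000.
Prior failure to appear within five years (+$15,750 flat): $70,000 + $15,750 = $85,750.
Verified full-time employment (−5%): $85,750 × 0.95 = $81,462.50.
Two or more prior felony convictions (+100%): $81,462.50 × 2 = $162,925.
$162,925 is within the $850,000 maximum.

$162,925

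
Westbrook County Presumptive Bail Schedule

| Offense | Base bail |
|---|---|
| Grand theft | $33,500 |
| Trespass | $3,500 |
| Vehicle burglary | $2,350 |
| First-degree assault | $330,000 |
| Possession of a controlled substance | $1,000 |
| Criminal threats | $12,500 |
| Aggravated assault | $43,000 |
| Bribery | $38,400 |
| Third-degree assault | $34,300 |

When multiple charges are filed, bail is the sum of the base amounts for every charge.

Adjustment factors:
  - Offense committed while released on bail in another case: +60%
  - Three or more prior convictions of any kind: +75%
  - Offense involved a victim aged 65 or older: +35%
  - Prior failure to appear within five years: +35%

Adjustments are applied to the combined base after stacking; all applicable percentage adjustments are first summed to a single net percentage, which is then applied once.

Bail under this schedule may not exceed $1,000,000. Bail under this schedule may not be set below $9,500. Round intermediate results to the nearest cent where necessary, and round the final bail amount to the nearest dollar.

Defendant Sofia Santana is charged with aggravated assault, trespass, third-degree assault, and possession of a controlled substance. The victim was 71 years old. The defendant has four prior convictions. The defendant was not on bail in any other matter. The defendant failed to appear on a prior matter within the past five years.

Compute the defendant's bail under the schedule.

$200,410

Base amounts from the schedule: aggravated assault $43,000; trespass $3,500; third-degree assault $34,300; possession of a controlled substance $1,000.
Stacking rule: sum of all bases. $43,000 + $3,500 + $34,300 + $1,000 = $81,800.
Net percentage adjustment: +75% +35% +35% = +145%. $81,800 × 2.45 = $200,410.
$200,410 is within the $1,000,000 maximum.
$200,410 is at or above the $9,500 minimum.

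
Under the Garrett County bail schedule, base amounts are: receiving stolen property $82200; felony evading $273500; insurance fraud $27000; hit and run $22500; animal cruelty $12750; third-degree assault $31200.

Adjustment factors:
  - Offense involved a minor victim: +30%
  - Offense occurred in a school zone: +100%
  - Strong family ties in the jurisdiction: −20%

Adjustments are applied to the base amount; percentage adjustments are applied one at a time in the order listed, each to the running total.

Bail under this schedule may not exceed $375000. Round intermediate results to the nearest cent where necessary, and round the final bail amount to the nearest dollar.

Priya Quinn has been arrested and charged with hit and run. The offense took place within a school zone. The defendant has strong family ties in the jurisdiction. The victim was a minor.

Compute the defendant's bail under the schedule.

$46800

Base amounts from the schedule: hit and run $22500.
Single charge. Combined base = $22500.
Offense involved a minor victim (+30%): $22500 × 1.3 = $29250.
Offense occurred in a school zone (+100%): $29250 × 2 = $58500.
Strong family ties in the jurisdiction (−20%): $58500 × 0.8 = $46800.
$46800 is within the $375000 maximum.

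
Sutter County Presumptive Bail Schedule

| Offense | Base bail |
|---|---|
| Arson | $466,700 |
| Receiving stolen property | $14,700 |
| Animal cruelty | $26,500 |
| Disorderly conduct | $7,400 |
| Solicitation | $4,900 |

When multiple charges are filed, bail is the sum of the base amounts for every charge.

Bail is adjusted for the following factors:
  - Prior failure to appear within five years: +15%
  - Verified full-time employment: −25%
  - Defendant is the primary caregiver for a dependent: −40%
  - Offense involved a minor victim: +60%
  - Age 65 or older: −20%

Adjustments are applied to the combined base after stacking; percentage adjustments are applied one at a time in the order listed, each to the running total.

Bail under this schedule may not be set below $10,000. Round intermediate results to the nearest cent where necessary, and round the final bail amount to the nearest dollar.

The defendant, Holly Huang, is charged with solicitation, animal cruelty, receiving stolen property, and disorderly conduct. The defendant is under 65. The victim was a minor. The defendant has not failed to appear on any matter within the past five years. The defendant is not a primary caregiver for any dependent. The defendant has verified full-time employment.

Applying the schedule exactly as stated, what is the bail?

$64,200

Base amounts from the schedule: solicitation $4,900; animal cruelty $26,500; receiving stolen property $14,700; disorderly conduct $7,400.
Stacking rule: sum of all bases. $4,900 + $26,500 + $14,700 + $7,400 = $53,500.
Verified full-time employment (−25%): $53,500 × 0.75 = $40,125.
Offense involved a minor victim (+60%): $40,125 × 1.6 = $64,200.
$64,200 is at or above the $10,000 minimum.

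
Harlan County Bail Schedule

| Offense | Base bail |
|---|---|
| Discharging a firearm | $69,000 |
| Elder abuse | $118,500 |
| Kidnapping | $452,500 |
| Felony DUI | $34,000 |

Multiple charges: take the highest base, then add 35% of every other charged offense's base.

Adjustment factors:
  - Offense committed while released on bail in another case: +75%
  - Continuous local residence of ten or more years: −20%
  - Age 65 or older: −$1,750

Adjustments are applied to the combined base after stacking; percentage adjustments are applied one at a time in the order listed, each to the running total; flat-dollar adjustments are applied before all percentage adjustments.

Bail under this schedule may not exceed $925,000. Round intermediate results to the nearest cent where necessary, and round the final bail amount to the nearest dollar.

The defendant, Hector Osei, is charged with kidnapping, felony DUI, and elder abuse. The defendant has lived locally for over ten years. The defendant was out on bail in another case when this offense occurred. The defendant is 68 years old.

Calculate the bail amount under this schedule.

$705,775

Base amounts from the schedule: kidnapping $452,500; felony DUI $34,000; elder abuse $118,500.
Stacking rule: highest base plus 35% of each additional charge. Highest is kidnapping at $452,500. Additional: $34,000 × 35% = $11,900; $118,500 × 35% = $41,475. Combined base = $452,500 + $53,375 = $505,875.
Age 65 or older (−$1,750 flat): $505,875 − $1,750 = $504,125.
Offense committed while released on bail in another case (+75%): $504,125 × 1.75 = $882,218.75.
Continuous local residence of ten or more years (−20%): $882,218.75 × 0.8 = $705,775.
$705,775 is within the $925,000 maximum.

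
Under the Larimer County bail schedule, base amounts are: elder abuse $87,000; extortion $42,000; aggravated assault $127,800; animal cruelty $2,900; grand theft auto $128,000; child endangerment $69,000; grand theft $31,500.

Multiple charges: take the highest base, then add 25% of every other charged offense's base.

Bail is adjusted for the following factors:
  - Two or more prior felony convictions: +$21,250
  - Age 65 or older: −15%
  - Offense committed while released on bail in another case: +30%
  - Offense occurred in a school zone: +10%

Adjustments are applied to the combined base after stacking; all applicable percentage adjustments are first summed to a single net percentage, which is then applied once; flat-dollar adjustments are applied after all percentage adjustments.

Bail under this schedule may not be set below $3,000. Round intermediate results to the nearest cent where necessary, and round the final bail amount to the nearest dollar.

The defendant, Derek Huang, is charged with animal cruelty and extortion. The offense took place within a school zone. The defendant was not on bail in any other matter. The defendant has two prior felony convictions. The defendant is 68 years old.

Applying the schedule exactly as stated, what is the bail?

Base amounts from the schedule: animal cruelty $2,900; extortion $42,000.
Stacking rule: highest base plus 25% of each additional charge. Highest is extortion at $42,000. Additional: $2,900 × 25% = $725. Combined base = $42,000 + $725 = $42,725.
Net percentage adjustment: −15% +10% = −5%. $42,725 × 0.95 = $40,588.75.
Two or more prior felony convictions (+$21,250 flat): $40,588.75 + $21,250 = $61,838.75.
$61,838.75 is at or above the $3,000 minimum.
Rounded to the nearest dollar: $61,839.

$61,839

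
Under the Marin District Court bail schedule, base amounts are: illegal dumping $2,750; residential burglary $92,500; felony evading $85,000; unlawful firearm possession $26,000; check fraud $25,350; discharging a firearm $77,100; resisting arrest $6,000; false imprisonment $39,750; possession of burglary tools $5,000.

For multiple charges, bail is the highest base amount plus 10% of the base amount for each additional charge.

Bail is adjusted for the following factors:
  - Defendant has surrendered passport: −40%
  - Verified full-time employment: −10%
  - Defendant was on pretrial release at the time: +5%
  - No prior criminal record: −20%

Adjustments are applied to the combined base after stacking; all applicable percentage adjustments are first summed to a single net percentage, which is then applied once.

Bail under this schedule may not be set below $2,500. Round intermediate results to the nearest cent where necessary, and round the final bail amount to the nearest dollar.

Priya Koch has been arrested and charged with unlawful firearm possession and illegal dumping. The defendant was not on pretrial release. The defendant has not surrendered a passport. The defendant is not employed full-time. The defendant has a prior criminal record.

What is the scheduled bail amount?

$26,275

Base amounts from the schedule: unlawful firearm possession $26,000; illegal dumping $2,750.
Stacking rule: highest base plus 10% of each additional charge. Highest is unlawful firearm possession at $26,000. Additional: $2,750 × 10% = $275. Combined base = $26,000 + $275 = $26,275.
No adjustment factors apply to this defendant.
$26,275 is at or above the $2,500 minimum.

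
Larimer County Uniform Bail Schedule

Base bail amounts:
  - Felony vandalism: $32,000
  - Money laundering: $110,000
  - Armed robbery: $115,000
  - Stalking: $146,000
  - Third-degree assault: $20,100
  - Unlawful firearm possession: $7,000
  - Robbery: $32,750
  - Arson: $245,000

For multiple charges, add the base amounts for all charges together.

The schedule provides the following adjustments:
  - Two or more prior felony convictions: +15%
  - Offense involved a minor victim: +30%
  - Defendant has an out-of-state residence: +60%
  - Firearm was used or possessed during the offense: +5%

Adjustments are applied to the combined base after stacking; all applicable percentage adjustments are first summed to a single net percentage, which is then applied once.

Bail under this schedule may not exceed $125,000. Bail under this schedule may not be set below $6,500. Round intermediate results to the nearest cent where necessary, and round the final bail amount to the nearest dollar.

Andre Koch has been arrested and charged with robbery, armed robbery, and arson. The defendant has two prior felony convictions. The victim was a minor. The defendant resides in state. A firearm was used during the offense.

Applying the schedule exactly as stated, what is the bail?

Base amounts from the schedule: robbery $32,750; armed robbery $115,000; arson $245,000.
Stacking rule: sum of all bases. $32,750 + $115,000 + $245,000 = $392,750.
Net percentage adjustment: +15% +30% +5% = +50%. $392,750 × 1.5 = $589,125.
Result $589,125 exceeds the maximum of $125,000; bail is capped at $125,000.
$125,000 is at or above the $6,500 minimum.

$125,000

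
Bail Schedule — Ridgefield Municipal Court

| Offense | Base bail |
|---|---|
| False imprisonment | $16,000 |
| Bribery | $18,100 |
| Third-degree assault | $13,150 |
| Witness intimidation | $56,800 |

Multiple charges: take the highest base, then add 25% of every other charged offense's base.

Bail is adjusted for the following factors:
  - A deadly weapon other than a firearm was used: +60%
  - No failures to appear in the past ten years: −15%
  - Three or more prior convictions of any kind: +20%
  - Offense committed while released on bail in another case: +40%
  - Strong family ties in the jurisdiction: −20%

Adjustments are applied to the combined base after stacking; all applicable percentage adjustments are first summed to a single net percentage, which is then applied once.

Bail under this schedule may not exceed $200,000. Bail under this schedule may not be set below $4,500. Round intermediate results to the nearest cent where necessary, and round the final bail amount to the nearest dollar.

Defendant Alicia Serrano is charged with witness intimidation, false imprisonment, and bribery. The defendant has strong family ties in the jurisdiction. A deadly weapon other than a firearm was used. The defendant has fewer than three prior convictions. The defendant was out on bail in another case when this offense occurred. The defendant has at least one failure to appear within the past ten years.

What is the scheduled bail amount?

Base amounts from the schedule: witness intimidation $56,800; false imprisonment $16,000; bribery $18,100.
Stacking rule: highest base plus 25% of each additional charge. Highest is witness intimidation at $56,800. Additional: $16,000 × 25% = $4,000; $18,100 × 25% = $4,525. Combined base = $56,800 + $8,525 = $65,325.
Net percentage adjustment: +60% +40% −20% = +80%. $65,325 × 1.8 = $117,585.
$117,585 is within the $200,000 maximum.
$117,585 is at or above the $4,500 minimum.

$117,585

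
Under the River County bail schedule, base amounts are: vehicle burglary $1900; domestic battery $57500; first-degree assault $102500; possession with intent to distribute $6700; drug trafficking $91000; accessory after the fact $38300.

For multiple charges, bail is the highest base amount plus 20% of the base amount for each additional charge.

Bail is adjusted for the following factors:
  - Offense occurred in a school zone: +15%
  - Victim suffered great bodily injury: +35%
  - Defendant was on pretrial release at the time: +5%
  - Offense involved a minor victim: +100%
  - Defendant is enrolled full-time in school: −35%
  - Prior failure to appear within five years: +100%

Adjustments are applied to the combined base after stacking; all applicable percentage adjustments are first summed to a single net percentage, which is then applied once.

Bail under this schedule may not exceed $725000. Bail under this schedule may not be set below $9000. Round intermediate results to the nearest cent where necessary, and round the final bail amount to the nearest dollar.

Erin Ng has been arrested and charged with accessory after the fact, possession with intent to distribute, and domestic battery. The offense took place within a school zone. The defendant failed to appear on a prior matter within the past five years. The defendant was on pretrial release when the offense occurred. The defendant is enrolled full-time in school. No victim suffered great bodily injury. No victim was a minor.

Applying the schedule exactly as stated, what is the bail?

$123025

Base amounts from the schedule: accessory after the fact $38300; possession with intent to distribute $6700; domestic battery $57500.
Stacking rule: highest base plus 20% of each additional charge. Highest is domestic battery at $57500. Additional: $38300 × 20% = $7660; $6700 × 20% = $1340. Combined base = $57500 + $9000 = $66500.
Net percentage adjustment: +15% +5% −35% +100% = +85%. $66500 × 1.85 = $123025.
$123025 is within the $725000 maximum.
$123025 is at or above the $9000 minimum.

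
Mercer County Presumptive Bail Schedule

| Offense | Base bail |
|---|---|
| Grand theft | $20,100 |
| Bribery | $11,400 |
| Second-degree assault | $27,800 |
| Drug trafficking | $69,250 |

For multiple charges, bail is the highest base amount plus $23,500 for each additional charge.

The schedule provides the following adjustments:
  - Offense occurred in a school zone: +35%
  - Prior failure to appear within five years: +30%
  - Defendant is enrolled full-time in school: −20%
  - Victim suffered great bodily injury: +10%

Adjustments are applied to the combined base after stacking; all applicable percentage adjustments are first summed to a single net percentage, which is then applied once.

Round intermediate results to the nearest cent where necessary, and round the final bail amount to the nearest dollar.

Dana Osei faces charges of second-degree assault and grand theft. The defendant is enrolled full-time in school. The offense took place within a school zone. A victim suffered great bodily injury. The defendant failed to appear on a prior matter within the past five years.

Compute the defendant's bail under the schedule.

$79,515

Base amounts from the schedule: second-degree assault $27,800; grand theft $20,100.
Stacking rule: highest base plus $23,500 per additional charge. Highest is second-degree assault at $27,800; 1 additional charge → +$23,500. Combined base = $51,300.
Net percentage adjustment: +35% +30% −20% +10% = +55%. $51,300 × 1.55 = $79,515.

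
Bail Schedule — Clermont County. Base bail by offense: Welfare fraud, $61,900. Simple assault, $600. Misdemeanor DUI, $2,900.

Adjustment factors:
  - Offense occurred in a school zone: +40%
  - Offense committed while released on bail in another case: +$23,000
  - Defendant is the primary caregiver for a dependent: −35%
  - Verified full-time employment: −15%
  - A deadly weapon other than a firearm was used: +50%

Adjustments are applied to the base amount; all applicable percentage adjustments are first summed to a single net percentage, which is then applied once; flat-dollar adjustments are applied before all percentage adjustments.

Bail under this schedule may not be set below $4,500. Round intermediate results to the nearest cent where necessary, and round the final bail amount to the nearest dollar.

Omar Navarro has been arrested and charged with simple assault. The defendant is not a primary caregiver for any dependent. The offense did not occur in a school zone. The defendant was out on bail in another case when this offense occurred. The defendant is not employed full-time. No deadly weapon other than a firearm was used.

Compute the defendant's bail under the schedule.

$23,600

Base amounts from the schedule: simple assault $600.
Single charge. Combined base = $600.
Offense committed while released on bail in another case (+$23,000 flat): $600 + $23,000 = $23,600.
$23,600 is at or above the $4,500 minimum.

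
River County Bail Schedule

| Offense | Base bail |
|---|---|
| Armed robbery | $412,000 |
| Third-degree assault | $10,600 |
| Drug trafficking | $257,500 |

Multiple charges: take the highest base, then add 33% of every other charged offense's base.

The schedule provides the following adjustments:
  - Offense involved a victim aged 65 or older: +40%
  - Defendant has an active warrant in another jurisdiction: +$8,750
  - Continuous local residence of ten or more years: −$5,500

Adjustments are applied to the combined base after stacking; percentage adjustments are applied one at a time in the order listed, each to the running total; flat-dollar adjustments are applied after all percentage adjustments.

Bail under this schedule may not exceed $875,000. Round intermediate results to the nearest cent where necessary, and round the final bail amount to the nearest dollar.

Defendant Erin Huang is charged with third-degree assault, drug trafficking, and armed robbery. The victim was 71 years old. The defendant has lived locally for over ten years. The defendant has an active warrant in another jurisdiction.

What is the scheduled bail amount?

Base amounts from the schedule: third-degree assault $10,600; drug trafficking $257,500; armed robbery $412,000.
Stacking rule: highest base plus 33% of each additional charge. Highest is armed robbery at $412,000. Additional: $10,600 × 33% = $3,498; $257,500 × 33% = $84,975. Combined base = $412,000 + $88,473 = $500,473.
Offense involved a victim aged 65 or older (+40%): $500,473 × 1.4 = $700,662.20.
Defendant has an active warrant in another jurisdiction (+$8,750 flat): $700,662.20 + $8,750 = $709,412.20.
Continuous local residence of ten or more years (−$5,500 flat): $709,412.20 − $5,500 = $703,912.20.
$703,912.20 is within the $875,000 maximum.
Rounded to the nearest dollar: $703,912.

$703,912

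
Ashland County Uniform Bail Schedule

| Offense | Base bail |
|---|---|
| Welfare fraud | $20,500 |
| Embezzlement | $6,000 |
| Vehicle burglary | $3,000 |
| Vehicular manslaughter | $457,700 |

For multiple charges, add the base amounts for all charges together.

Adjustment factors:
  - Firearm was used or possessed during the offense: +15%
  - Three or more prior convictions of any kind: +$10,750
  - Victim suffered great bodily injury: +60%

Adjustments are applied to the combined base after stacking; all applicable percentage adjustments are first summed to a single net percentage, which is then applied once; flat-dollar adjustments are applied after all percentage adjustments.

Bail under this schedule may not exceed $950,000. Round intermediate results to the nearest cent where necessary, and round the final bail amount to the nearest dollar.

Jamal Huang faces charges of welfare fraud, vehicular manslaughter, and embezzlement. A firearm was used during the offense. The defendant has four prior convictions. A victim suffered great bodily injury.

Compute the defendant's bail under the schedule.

$858,100

Base amounts from the schedule: welfare fraud $20,500; vehicular manslaughter $457,700; embezzlement $6,000.
Stacking rule: sum of all bases. $20,500 + $457,700 + $6,000 = $484,200.
Net percentage adjustment: +15% +60% = +75%. $484,200 × 1.75 = $847,350.
Three or more prior convictions of any kind (+$10,750 flat): $847,350 + $10,750 = $858,100.
$858,100 is within the $950,000 maximum.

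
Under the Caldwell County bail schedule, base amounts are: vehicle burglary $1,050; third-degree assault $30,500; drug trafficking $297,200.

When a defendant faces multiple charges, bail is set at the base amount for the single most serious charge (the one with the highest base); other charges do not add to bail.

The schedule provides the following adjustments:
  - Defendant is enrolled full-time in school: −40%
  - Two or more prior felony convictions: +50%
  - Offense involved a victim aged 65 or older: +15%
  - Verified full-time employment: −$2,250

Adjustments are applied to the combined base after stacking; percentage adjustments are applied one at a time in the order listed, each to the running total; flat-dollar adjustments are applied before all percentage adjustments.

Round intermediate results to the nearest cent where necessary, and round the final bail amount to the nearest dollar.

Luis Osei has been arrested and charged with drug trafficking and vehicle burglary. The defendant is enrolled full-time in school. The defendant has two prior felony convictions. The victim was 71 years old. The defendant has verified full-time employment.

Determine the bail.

$305,273

Base amounts from the schedule: drug trafficking $297,200; vehicle burglary $1,050.
Stacking rule: use the highest base only. Highest is drug trafficking at $297,200. Combined base = $297,200.
Verified full-time employment (−$2,250 flat): $297,200 − $2,250 = $294,950.
Defendant is enrolled full-time in school (−40%): $294,950 × 0.6 = $176,970.
Two or more prior felony convictions (+50%): $176,970 × 1.5 = $265,455.
Offense involved a victim aged 65 or older (+15%): $265,455 × 1.15 = $305,273.25.
Rounded to the nearest dollar: $305,273.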